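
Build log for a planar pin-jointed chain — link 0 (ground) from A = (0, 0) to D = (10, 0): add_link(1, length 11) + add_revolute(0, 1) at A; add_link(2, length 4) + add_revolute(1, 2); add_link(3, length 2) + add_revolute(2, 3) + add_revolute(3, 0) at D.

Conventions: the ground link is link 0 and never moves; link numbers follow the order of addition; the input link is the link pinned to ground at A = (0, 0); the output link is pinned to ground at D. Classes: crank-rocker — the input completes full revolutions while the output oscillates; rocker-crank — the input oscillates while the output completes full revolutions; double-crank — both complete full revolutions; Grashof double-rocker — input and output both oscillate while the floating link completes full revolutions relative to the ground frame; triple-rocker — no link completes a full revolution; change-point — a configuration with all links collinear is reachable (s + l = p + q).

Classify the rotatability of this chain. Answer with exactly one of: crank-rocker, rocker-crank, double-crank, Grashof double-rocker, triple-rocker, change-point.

lengths: ground=10, input=11, coupler=4, output=2
sorted: s=2 (shortest), l=11 (longest), p+q=14
s + l = 13 vs p + q = 14
s + l < p + q (Grashof) with shortest = output link → rocker-crank

rocker-crank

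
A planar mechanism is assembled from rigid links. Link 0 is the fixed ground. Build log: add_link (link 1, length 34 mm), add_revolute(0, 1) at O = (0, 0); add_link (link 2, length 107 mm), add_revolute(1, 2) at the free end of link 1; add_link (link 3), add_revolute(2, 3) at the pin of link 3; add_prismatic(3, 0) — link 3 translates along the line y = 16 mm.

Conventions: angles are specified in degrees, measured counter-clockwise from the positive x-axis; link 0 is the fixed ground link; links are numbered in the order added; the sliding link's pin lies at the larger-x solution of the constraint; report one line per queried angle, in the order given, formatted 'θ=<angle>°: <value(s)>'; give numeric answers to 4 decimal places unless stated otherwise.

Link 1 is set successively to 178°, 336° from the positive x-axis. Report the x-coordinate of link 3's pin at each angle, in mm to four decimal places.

geometry: r = 34 mm, L = 107 mm, e = 16 mm
θ=178°: crank pin P = (r cos θ, r sin θ) = (-33.979288, 1.186583)
θ=178°: h = r sin θ − e = 1.186583 − 16 = -14.813417
θ=178°: x = r cos θ + √(L² − h²) = -33.979288 + 105.969631 = 71.990343
θ=336°: crank pin P = (r cos θ, r sin θ) = (31.060546, -13.829046)
θ=336°: h = r sin θ − e = -13.829046 − 16 = -29.829046
θ=336°: x = r cos θ + √(L² − h²) = 31.060546 + 102.758104 = 133.818650

θ=178°: 71.9903
θ=336°: 133.8186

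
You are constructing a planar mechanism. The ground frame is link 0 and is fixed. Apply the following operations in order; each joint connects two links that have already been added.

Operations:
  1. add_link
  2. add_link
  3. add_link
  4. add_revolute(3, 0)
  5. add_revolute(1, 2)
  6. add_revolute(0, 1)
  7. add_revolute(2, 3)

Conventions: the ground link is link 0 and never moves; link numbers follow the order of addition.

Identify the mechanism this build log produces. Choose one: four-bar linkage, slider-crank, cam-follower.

links: 4 (incl. ground); joints: 4 revolute, 0 prismatic, 0 higher (cam) pair, forming one closed loop
4 links in a single 4R loop → four-bar linkage

four-bar linkage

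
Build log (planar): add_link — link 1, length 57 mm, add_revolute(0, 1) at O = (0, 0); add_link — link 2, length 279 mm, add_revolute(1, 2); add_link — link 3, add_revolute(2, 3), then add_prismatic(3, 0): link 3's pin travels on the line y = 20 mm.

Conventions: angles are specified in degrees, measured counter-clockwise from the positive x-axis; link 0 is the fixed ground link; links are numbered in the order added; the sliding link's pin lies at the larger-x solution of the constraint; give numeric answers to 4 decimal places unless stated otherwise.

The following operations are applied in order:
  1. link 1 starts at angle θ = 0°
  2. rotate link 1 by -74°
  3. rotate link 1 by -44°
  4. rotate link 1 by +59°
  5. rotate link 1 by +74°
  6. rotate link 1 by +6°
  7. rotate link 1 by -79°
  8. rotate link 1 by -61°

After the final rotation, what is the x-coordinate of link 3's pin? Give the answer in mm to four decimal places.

geometry: r = 57 mm, L = 279 mm, e = 20 mm; θ starts at 0°
rotate link 1 by -74°: θ ← 0° -74° = -74°
rotate link 1 by -44°: θ ← -74° -44° = -118°
rotate link 1 by +59°: θ ← -118° +59° = -59°
rotate link 1 by +74°: θ ← -59° +74° = 15°
rotate link 1 by +6°: θ ← 15° +6° = 21°
rotate link 1 by -79°: θ ← 21° -79° = -58°
rotate link 1 by -61°: θ ← -58° -61° = -119°
crank pin P = (r cos θ, r sin θ) = (-27.634148, -49.853323)
h = r sin θ − e = -49.853323 − 20 = -69.853323
x = r cos θ + √(L² − h²) = -27.634148 + 270.113889 = 242.479741

242.4797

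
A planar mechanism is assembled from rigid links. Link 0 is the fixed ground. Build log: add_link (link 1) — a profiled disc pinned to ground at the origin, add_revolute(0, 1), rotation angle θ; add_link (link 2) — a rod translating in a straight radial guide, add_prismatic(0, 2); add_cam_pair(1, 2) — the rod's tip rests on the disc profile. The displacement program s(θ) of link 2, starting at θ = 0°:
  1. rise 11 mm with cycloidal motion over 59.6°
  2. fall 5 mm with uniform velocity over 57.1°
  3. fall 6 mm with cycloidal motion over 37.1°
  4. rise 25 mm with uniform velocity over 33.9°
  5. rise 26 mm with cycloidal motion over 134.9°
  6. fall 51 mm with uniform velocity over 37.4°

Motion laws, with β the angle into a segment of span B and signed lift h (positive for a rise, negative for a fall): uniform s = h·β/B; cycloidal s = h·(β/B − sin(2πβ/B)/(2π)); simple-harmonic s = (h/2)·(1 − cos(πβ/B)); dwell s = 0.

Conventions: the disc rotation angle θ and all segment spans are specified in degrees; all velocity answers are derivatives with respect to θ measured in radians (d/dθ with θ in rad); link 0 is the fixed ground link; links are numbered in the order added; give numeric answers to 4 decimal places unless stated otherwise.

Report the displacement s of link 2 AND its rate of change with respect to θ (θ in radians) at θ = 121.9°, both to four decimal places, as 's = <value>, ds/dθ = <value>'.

seg 1 [0°–59.6°] cycloidal, h=11: full span → s += 11 → s = 11.0000
seg 2 [59.6°–116.7°] uniform, h=-5: full span → s += -5 → s = 6.0000
seg 3 [116.7°–153.8°] cycloidal, h=-6: θ=121.9° here. β=5.2, B=37.1. -6·(0.1402 − sin(2π·0.1402)/(2π)) = -0.1046 → s = 5.8954
velocity in seg [116.7°–153.8°] (cycloidal), θ in radians: β = 5.2° = 0.0908 rad, B = 37.1° = 0.6475 rad; ds/dθ = (h/B)(1 − cos(2πβ/B)) = ((-6)/0.6475)(1 − cos(2π·0.1402)) = -3.366947 mm/rad

s = 5.8954, ds/dθ = -3.3669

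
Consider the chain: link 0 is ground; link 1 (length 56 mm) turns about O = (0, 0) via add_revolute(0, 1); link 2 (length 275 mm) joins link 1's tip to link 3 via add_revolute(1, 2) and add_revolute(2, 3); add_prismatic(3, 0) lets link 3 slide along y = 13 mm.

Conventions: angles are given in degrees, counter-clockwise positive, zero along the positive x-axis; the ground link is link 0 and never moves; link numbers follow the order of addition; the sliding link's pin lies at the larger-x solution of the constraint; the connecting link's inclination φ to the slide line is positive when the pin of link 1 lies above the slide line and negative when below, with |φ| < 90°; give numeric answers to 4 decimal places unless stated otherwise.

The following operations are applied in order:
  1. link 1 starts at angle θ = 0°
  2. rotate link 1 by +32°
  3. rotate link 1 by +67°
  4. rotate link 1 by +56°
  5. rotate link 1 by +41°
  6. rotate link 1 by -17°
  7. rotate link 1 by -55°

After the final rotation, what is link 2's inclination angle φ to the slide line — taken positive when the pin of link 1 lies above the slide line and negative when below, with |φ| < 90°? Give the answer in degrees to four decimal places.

geometry: r = 56 mm, L = 275 mm, e = 13 mm; θ starts at 0°
rotate link 1 by +32°: θ ← 0° +32° = 32°
rotate link 1 by +67°: θ ← 32° +67° = 99°
rotate link 1 by +56°: θ ← 99° +56° = 155°
rotate link 1 by +41°: θ ← 155° +41° = 196°
rotate link 1 by -17°: θ ← 196° -17° = 179°
rotate link 1 by -55°: θ ← 179° -55° = 124°
h = r sin θ − e = 46.426104 − 13 = 33.426104
sin φ = h / L = 33.426104 / 275 = 0.12154947
φ = arcsin(0.12154947) = 6.981535°

6.9815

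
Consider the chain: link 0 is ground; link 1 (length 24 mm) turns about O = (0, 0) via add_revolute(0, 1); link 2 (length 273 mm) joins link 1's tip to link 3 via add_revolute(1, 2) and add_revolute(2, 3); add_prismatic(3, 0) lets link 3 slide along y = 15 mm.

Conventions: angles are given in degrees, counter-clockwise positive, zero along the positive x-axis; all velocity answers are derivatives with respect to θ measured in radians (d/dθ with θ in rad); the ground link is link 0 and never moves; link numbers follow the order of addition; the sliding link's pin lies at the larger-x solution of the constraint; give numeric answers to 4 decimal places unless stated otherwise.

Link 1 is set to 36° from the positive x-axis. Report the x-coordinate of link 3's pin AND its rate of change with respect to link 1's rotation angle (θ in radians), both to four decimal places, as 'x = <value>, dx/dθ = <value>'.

geometry: r = 24 mm, L = 273 mm, e = 15 mm
crank pin P = (r cos θ, r sin θ) = (19.416408, 14.106846)
h = r sin θ − e = 14.106846 − 15 = -0.893154
x = r cos θ + √(L² − h²) = 19.416408 + 272.998539 = 292.414947
dx/dθ = −r sin θ − h·r cos θ/√(L² − h²) (θ in radians; h = -0.893154) = -14.043322

x = 292.4149, dx/dθ = -14.0433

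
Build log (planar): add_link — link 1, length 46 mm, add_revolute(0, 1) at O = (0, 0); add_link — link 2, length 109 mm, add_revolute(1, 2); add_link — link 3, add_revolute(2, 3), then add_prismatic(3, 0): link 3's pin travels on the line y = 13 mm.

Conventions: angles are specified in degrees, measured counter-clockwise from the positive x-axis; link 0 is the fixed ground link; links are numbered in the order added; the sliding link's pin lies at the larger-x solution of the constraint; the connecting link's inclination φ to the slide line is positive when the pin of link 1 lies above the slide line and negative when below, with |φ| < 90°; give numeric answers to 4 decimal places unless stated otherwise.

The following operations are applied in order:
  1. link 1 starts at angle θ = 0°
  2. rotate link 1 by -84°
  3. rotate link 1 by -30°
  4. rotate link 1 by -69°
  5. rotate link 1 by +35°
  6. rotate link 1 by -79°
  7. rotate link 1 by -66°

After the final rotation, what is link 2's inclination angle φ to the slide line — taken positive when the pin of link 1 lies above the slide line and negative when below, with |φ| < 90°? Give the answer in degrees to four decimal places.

geometry: r = 46 mm, L = 109 mm, e = 13 mm; θ starts at 0°
rotate link 1 by -84°: θ ← 0° -84° = -84°
rotate link 1 by -30°: θ ← -84° -30° = -114°
rotate link 1 by -69°: θ ← -114° -69° = -183°
rotate link 1 by +35°: θ ← -183° +35° = -148°
rotate link 1 by -79°: θ ← -148° -79° = -227°
rotate link 1 by -66°: θ ← -227° -66° = -293°
h = r sin θ − e = 42.343223 − 13 = 29.343223
sin φ = h / L = 29.343223 / 109 = 0.26920388
φ = arcsin(0.26920388) = 15.616899°

15.6169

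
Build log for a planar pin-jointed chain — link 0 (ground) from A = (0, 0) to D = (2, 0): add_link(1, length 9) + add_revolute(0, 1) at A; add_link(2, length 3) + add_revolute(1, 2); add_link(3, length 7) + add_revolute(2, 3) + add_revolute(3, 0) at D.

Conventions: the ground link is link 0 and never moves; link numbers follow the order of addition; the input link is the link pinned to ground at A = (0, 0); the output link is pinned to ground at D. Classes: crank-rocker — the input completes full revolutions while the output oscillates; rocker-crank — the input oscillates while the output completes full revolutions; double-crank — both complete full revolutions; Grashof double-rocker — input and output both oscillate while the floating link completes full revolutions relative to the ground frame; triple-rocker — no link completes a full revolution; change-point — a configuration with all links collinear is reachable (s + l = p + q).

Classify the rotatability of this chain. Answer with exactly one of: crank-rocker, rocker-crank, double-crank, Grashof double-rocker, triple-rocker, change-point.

lengths: ground=2, input=9, coupler=3, output=7
sorted: s=2 (shortest), l=9 (longest), p+q=10
s + l = 11 vs p + q = 10
s + l > p + q → non-Grashof → no link fully rotates → triple-rocker

triple-rocker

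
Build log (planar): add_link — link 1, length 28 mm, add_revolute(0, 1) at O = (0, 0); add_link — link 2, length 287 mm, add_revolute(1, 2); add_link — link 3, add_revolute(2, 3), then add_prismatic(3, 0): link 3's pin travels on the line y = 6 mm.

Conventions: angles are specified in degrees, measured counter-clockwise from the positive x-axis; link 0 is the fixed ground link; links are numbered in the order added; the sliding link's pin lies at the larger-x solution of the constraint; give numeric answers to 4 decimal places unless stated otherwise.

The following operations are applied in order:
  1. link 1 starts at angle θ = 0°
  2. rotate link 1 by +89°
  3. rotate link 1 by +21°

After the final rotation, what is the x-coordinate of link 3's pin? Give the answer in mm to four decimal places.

geometry: r = 28 mm, L = 287 mm, e = 6 mm; θ starts at 0°
rotate link 1 by +89°: θ ← 0° +89° = 89°
rotate link 1 by +21°: θ ← 89° +21° = 110°
crank pin P = (r cos θ, r sin θ) = (-9.576564, 26.311393)
h = r sin θ − e = 26.311393 − 6 = 20.311393
x = r cos θ + √(L² − h²) = -9.576564 + 286.280365 = 276.703801

276.7038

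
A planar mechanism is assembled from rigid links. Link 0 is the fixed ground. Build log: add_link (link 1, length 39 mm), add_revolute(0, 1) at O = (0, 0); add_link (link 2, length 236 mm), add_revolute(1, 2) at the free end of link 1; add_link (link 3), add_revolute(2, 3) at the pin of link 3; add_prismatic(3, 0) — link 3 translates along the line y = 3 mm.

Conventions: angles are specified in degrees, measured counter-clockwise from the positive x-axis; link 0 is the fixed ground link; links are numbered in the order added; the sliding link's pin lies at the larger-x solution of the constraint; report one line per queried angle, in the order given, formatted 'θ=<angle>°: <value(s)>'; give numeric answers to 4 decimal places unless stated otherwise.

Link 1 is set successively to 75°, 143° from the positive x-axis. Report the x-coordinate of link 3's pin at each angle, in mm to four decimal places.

geometry: r = 39 mm, L = 236 mm, e = 3 mm
θ=75°: crank pin P = (r cos θ, r sin θ) = (10.093943, 37.671107)
θ=75°: h = r sin θ − e = 37.671107 − 3 = 34.671107
θ=75°: x = r cos θ + √(L² − h²) = 10.093943 + 233.439316 = 243.533259
θ=143°: crank pin P = (r cos θ, r sin θ) = (-31.146785, 23.470786)
θ=143°: h = r sin θ − e = 23.470786 − 3 = 20.470786
θ=143°: x = r cos θ + √(L² − h²) = -31.146785 + 235.110499 = 203.963715

θ=75°: 243.5333
θ=143°: 203.9637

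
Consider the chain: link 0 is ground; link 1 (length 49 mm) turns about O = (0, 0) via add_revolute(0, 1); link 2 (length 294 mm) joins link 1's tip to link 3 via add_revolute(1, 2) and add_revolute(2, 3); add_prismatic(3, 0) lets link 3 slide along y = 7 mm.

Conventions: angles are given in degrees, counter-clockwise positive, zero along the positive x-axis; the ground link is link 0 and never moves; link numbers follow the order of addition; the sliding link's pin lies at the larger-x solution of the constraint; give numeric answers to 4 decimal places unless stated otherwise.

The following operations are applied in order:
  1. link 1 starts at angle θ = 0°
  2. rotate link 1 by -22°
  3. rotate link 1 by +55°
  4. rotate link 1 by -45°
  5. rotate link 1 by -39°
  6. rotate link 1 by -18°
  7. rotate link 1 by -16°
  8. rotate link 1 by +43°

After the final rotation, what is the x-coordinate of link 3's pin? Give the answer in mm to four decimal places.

geometry: r = 49 mm, L = 294 mm, e = 7 mm; θ starts at 0°
rotate link 1 by -22°: θ ← 0° -22° = -22°
rotate link 1 by +55°: θ ← -22° +55° = 33°
rotate link 1 by -45°: θ ← 33° -45° = -12°
rotate link 1 by -39°: θ ← -12° -39° = -51°
rotate link 1 by -18°: θ ← -51° -18° = -69°
rotate link 1 by -16°: θ ← -69° -16° = -85°
rotate link 1 by +43°: θ ← -85° +43° = -42°
crank pin P = (r cos θ, r sin θ) = (36.414096, -32.787400)
h = r sin θ − e = -32.787400 − 7 = -39.787400
x = r cos θ + √(L² − h²) = 36.414096 + 291.295319 = 327.709415

327.7094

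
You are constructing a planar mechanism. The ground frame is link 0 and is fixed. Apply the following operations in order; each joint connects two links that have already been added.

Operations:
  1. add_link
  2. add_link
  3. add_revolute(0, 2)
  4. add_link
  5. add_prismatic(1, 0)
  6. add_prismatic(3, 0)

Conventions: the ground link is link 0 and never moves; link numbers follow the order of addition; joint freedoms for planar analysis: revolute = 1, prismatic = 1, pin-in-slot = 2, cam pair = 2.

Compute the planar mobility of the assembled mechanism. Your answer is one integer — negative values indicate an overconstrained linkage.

(L,J1,J2)=(1,0,0); link0 fixed
link1: (2,0,0)
link2: (3,0,0)
R 0-2 [J1]: (3,1,0)
link3: (4,1,0)
P 1-0 [J1]: (4,2,0)
P 3-0 [J1]: (4,3,0)
Grübler: 3·3 − 2·3 − 0 = 3

M = 3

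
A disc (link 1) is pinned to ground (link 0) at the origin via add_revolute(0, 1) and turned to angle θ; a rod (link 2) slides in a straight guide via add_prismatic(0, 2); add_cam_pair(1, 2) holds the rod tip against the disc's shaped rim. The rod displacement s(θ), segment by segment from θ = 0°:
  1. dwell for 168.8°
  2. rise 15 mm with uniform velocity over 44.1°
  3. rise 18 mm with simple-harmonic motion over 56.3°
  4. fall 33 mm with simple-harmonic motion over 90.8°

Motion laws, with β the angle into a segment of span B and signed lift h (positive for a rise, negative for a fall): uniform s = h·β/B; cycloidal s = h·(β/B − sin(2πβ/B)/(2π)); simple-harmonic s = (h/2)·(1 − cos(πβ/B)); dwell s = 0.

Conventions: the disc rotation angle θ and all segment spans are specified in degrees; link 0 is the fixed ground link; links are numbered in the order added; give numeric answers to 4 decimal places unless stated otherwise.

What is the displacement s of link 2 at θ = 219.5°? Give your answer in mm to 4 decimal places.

segment 1 (0° to 168.8°, dwell): s unchanged at 0.0000
segment 2 (168.8° to 212.9°, uniform, h = 15) is passed completely: s = 0.0000 + (15) = 15.0000
θ = 219.5° falls in segment 3 (212.9° to 269.2°, simple-harmonic, h = 18): β = 219.5 − 212.9 = 6.6°, B = 56.3°; Δs = 18/2·(1 − cos(π·0.1172)) = 0.6035; s = 15.0000 + 0.6035 = 15.6035

15.6035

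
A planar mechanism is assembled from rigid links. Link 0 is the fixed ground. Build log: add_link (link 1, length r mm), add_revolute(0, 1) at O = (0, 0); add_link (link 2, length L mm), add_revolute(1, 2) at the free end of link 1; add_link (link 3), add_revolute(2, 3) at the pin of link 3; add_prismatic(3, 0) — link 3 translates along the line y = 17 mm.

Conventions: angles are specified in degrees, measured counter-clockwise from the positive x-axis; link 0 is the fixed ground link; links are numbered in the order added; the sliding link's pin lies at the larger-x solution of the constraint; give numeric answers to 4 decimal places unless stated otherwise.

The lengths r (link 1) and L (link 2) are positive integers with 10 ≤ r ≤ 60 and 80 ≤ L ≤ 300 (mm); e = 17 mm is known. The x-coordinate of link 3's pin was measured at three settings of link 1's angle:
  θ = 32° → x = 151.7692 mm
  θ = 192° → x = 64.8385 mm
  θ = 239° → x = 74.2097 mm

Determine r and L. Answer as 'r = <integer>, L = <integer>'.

constraint per measurement: (x − r cos θ)² + (r sin θ − e)² = L²
subtracting the θ₁ and θ₂ equations cancels the r² and L² terms:
r = (x₁² − x₂²) / (2[(x₁cos θ₁ + e sin θ₁) − (x₂cos θ₂ + e sin θ₂)]) = 46.0000 → r = 46
L² = (x₁ − r cos θ₁)² + (r sin θ₁ − e)² = 12768.9989 → L = 113.0000 → L = 113
check at θ₃=239°: x = 74.2097 (printed 74.2097) ✓

r = 46, L = 113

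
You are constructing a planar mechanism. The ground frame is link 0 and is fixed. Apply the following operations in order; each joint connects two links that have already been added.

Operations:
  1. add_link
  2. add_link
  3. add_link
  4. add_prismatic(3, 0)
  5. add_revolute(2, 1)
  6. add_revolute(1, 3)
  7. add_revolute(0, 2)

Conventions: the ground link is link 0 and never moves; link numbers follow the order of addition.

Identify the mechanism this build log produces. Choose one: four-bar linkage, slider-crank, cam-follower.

links: 4 (incl. ground); joints: 3 revolute, 1 prismatic, 0 higher (cam) pair, forming one closed loop
4 links, 3 revolutes + 1 prismatic in one loop → slider-crank

slider-crank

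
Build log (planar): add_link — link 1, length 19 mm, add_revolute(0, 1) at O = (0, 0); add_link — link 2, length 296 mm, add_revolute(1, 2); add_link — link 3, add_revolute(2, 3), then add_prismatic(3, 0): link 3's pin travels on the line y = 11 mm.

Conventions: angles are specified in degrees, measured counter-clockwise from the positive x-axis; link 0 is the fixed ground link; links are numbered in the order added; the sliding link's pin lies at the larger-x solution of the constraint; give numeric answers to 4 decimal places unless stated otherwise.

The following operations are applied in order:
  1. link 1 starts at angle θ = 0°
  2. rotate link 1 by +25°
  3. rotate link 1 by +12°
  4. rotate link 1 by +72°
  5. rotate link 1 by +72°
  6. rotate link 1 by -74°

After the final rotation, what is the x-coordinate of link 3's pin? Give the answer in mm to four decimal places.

geometry: r = 19 mm, L = 296 mm, e = 11 mm; θ starts at 0°
rotate link 1 by +25°: θ ← 0° +25° = 25°
rotate link 1 by +12°: θ ← 25° +12° = 37°
rotate link 1 by +72°: θ ← 37° +72° = 109°
rotate link 1 by +72°: θ ← 109° +72° = 181°
rotate link 1 by -74°: θ ← 181° -74° = 107°
crank pin P = (r cos θ, r sin θ) = (-5.555062, 18.169790)
h = r sin θ − e = 18.169790 − 11 = 7.169790
x = r cos θ + √(L² − h²) = -5.555062 + 295.913153 = 290.358091

290.3581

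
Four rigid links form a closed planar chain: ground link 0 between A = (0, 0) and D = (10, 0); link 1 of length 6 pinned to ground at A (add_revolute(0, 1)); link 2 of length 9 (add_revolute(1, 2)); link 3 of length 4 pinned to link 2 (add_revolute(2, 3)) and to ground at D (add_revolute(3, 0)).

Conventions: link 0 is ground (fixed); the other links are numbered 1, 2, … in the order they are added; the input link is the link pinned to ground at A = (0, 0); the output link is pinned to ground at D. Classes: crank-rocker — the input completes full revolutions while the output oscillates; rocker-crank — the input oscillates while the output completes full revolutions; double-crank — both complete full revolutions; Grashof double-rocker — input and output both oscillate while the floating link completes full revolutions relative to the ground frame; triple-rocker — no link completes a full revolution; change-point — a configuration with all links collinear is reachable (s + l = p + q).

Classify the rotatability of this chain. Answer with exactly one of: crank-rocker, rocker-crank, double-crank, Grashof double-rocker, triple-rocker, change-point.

lengths: ground=10, input=6, coupler=9, output=4
sorted: s=4 (shortest), l=10 (longest), p+q=15
s + l = 14 vs p + q = 15
s + l < p + q (Grashof) with shortest = output link → rocker-crank

rocker-crank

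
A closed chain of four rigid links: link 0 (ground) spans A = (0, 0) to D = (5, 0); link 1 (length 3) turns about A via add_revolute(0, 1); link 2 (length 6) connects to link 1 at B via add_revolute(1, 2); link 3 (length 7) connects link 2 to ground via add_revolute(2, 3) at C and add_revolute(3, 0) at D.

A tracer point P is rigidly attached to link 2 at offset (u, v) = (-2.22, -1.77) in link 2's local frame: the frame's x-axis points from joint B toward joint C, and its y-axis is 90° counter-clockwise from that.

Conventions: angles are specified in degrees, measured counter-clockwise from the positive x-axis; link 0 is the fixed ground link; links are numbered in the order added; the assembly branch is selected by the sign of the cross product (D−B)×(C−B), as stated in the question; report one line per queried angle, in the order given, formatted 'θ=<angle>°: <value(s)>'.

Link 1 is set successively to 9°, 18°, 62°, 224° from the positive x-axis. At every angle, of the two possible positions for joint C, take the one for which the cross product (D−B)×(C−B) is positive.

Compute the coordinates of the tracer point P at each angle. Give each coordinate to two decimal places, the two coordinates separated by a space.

A=(0,0), D=(5.00,0)
θ=9°: B = A + 3.00·(cos9°, sin9°) = (2.9631, 0.4693)
θ=9°: |BD| = 2.0903
θ=9°: circle(B,6.00) ∩ circle(D,7.00): a=-2.0645, h=5.6337
θ=9°:   candidates: C₊=(2.2162,6.4226) cross=11.776; C₋=(-0.3135,-4.5570) cross=-11.776
θ=9°:   branch + wants cross > 0 → take C=(2.2162,6.4226) (cross=11.776)
θ=9°: ex = (C−B)/|BC| = (-0.1245,0.9922); ey = (-0.9922,-0.1245)
θ=9°: P = B + -2.22·ex + -1.77·ey = (4.9957,-1.5131)
θ=18°: B = A + 3.00·(cos18°, sin18°) = (2.8532, 0.9271)
θ=18°: |BD| = 2.3384
θ=18°: circle(B,6.00) ∩ circle(D,7.00): a=-1.6104, h=5.7798
θ=18°:   candidates: C₊=(3.6661,6.8717) cross=13.516; C₋=(-0.9166,-3.7408) cross=-13.516
θ=18°:   branch + wants cross > 0 → take C=(3.6661,6.8717) (cross=13.516)
θ=18°: ex = (C−B)/|BC| = (0.1355,0.9908); ey = (-0.9908,0.1355)
θ=18°: P = B + -2.22·ex + -1.77·ey = (4.3061,-1.5123)
θ=62°: B = A + 3.00·(cos62°, sin62°) = (1.4084, 2.6488)
θ=62°: |BD| = 4.4627
θ=62°: circle(B,6.00) ∩ circle(D,7.00): a=0.7748, h=5.9498
θ=62°:   candidates: C₊=(5.5635,6.9773) cross=26.552; C₋=(-1.4995,-2.5994) cross=-26.552
θ=62°:   branch + wants cross > 0 → take C=(5.5635,6.9773) (cross=26.552)
θ=62°: ex = (C−B)/|BC| = (0.6925,0.7214); ey = (-0.7214,0.6925)
θ=62°: P = B + -2.22·ex + -1.77·ey = (1.1479,-0.1784)
θ=224°: B = A + 3.00·(cos224°, sin224°) = (-2.1580, -2.0840)
θ=224°: |BD| = 7.4552
θ=224°: circle(B,6.00) ∩ circle(D,7.00): a=2.8557, h=5.2768
θ=224°:   candidates: C₊=(-0.8912,3.7808) cross=39.340; C₋=(2.0589,-6.3522) cross=-39.340
θ=224°:   branch + wants cross > 0 → take C=(-0.8912,3.7808) (cross=39.340)
θ=224°: ex = (C−B)/|BC| = (0.2111,0.9775); ey = (-0.9775,0.2111)
θ=224°: P = B + -2.22·ex + -1.77·ey = (-0.8967,-4.6276)

θ=9°: 5.00 -1.51
θ=18°: 4.31 -1.51
θ=62°: 1.15 -0.18
θ=224°: -0.90 -4.63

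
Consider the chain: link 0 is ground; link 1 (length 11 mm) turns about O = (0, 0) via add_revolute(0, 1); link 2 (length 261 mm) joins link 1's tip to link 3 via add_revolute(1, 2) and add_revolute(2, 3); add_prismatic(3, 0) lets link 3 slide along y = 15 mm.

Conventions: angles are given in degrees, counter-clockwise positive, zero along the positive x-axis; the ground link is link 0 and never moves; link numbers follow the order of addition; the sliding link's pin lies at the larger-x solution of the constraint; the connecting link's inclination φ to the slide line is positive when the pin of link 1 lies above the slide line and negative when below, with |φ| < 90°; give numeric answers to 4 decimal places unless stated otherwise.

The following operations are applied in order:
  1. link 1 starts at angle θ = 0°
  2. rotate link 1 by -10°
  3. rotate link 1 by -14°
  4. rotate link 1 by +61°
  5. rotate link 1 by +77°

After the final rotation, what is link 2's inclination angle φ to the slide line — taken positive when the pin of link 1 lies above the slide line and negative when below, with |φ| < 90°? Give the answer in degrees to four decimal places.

geometry: r = 11 mm, L = 261 mm, e = 15 mm; θ starts at 0°
rotate link 1 by -10°: θ ← 0° -10° = -10°
rotate link 1 by -14°: θ ← -10° -14° = -24°
rotate link 1 by +61°: θ ← -24° +61° = 37°
rotate link 1 by +77°: θ ← 37° +77° = 114°
h = r sin θ − e = 10.049000 − 15 = -4.951000
sin φ = h / L = -4.951000 / 261 = -0.01896935
φ = arcsin(-0.01896935) = -1.086929°

-1.0869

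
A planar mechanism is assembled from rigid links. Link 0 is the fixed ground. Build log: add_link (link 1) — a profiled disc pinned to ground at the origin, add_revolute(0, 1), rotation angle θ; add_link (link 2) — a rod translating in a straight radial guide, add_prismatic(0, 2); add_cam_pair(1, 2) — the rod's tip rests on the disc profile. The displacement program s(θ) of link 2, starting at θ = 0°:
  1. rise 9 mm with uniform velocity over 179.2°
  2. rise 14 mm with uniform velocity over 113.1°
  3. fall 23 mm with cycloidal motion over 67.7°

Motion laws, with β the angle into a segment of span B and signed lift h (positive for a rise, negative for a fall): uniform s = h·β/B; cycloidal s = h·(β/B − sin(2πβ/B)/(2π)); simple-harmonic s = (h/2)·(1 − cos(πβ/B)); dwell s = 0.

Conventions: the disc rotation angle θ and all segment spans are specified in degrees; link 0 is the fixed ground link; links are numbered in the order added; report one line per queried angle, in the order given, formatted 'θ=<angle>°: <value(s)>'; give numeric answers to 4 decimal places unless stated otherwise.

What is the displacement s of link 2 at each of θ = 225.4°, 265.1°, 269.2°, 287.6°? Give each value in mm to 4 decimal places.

seg 1 [0°–179.2°] uniform, h=9: full span → s += 9 → s = 9.0000
seg 2 [179.2°–292.3°] uniform, h=14: θ=225.4° here. β=46.2, B=113.1. 14·46.2/113.1 = 5.7188 → s = 14.7188
seg 2 [179.2°–292.3°] uniform, h=14: θ=265.1° here. β=85.9, B=113.1. 14·85.9/113.1 = 10.6331 → s = 19.6331
seg 2 [179.2°–292.3°] uniform, h=14: θ=269.2° here. β=90, B=113.1. 14·90/113.1 = 11.1406 → s = 20.1406
seg 2 [179.2°–292.3°] uniform, h=14: θ=287.6° here. β=108.4, B=113.1. 14·108.4/113.1 = 13.4182 → s = 22.4182

θ=225.4°: 14.7188
θ=265.1°: 19.6331
θ=269.2°: 20.1406
θ=287.6°: 22.4182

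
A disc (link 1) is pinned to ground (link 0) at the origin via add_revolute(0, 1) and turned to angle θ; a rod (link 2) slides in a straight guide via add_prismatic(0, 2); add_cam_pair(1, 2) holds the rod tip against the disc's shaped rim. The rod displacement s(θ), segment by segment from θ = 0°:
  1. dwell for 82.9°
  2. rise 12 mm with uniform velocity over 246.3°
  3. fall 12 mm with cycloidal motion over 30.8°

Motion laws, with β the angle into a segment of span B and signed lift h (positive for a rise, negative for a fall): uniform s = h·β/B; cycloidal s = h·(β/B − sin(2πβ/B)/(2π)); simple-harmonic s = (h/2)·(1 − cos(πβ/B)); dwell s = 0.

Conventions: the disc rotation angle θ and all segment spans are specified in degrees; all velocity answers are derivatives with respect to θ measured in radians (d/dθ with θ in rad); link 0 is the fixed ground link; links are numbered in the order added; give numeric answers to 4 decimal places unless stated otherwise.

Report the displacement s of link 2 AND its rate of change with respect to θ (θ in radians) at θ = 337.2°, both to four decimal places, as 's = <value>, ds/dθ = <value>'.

segment 1 (0° to 82.9°, dwell): s unchanged at 0.0000
segment 2 (82.9° to 329.2°, uniform, h = 12) is passed completely: s = 0.0000 + (12) = 12.0000
θ = 337.2° falls in segment 3 (329.2° to 360°, cycloidal, h = -12): β = 337.2 − 329.2 = 8°, B = 30.8°; Δs = -12·(0.2597 − sin(2π·0.2597)/(2π)) = -1.2106; s = 12.0000 − 1.2106 = 10.7894
velocity in seg [329.2°–360°] (cycloidal), θ in radians: β = 8° = 0.1396 rad, B = 30.8° = 0.5376 rad; ds/dθ = (h/B)(1 − cos(2πβ/B)) = ((-12)/0.5376)(1 − cos(2π·0.2597)) = -23.688345 mm/rad

s = 10.7894, ds/dθ = -23.6883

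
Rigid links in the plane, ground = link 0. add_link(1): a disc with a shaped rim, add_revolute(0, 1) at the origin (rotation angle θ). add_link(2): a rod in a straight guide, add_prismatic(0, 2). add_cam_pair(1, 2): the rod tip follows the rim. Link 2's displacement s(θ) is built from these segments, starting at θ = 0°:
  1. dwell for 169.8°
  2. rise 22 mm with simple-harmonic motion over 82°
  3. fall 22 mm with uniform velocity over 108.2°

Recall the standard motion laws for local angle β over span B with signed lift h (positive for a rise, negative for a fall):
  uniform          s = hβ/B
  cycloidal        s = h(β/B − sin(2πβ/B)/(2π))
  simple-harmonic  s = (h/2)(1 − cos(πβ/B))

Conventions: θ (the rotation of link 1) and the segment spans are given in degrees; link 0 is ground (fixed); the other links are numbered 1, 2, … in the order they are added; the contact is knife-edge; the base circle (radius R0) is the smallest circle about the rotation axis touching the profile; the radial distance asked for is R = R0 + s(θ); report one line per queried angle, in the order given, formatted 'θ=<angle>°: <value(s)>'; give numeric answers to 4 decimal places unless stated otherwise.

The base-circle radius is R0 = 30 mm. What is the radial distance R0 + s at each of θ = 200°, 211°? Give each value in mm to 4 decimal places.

segment 1 (0° to 169.8°, dwell): s unchanged at 0.0000
θ = 200° falls in segment 2 (169.8° to 251.8°, simple-harmonic, h = 22): β = 200 − 169.8 = 30.2°, B = 82°; Δs = 22/2·(1 − cos(π·0.3683)) = 6.5773; s = 0.0000 + 6.5773 = 6.5773
θ = 211° falls in segment 2 (169.8° to 251.8°, simple-harmonic, h = 22): β = 211 − 169.8 = 41.2°, B = 82°; Δs = 22/2·(1 − cos(π·0.5024)) = 11.0843; s = 0.0000 + 11.0843 = 11.0843
θ=200°: R = R0 + s = 30 + 6.5773 = 36.5773
θ=211°: R = R0 + s = 30 + 11.0843 = 41.0843

θ=200°: 36.5773
θ=211°: 41.0843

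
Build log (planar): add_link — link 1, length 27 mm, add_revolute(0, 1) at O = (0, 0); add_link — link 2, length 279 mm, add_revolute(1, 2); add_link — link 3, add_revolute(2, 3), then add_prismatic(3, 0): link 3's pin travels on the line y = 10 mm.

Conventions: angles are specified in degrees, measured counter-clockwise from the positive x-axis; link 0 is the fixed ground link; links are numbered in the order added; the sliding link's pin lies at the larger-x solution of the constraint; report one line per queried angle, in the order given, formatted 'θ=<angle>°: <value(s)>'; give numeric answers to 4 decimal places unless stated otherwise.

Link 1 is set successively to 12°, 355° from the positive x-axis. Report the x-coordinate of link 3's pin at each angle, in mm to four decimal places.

geometry: r = 27 mm, L = 279 mm, e = 10 mm
θ=12°: crank pin P = (r cos θ, r sin θ) = (26.409985, 5.613616)
θ=12°: h = r sin θ − e = 5.613616 − 10 = -4.386384
θ=12°: x = r cos θ + √(L² − h²) = 26.409985 + 278.965517 = 305.375502
θ=355°: crank pin P = (r cos θ, r sin θ) = (26.897257, -2.353205)
θ=355°: h = r sin θ − e = -2.353205 − 10 = -12.353205
θ=355°: x = r cos θ + √(L² − h²) = 26.897257 + 278.726386 = 305.623643

θ=12°: 305.3755
θ=355°: 305.6236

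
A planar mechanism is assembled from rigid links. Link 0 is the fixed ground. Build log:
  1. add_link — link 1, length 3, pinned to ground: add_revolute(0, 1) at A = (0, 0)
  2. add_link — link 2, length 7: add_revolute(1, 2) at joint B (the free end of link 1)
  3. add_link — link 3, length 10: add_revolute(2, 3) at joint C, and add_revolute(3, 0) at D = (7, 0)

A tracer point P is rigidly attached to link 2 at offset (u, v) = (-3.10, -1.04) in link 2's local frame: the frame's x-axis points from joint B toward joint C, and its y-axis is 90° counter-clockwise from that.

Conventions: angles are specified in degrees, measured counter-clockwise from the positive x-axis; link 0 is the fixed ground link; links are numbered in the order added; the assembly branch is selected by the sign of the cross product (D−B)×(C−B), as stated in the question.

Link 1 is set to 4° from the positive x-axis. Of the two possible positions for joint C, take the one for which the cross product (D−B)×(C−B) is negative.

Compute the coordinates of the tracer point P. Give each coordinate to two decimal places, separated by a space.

A=(0,0), D=(7.00,0)
B = A + 3.00·(cos4°, sin4°) = (2.9927, 0.2093)
|BD| = 4.0128
circle(B,7.00) ∩ circle(D,10.00): a=-4.3483, h=5.4856
  candidates: C₊=(-1.0636,5.9142) cross=22.013; C₋=(-1.6358,-5.0421) cross=-22.013
  branch - wants cross < 0 → take C=(-1.6358,-5.0421) (cross=-22.013)
ex = (C−B)/|BC| = (-0.6612,-0.7502); ey = (0.7502,-0.6612)
P = B + -3.10·ex + -1.04·ey = (4.2622,3.2225)

4.26 3.22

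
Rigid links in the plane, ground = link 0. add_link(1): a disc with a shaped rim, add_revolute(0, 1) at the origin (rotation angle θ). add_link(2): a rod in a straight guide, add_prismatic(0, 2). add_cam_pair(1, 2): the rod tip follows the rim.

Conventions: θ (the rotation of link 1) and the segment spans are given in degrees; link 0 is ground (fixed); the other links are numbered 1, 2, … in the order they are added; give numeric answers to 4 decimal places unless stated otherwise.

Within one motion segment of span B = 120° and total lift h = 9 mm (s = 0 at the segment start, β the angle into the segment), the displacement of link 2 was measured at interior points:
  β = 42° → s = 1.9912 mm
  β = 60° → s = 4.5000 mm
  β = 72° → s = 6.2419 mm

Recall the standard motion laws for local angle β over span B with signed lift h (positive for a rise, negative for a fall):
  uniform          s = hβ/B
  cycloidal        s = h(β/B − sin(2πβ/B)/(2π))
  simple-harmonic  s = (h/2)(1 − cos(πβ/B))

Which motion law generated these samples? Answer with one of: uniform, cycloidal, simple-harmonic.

candidates at β/B = r: uniform s = h·r (linear in β); cycloidal s = h·(r − sin(2πr)/(2π)); simple-harmonic s = (h/2)(1 − cos(πr))
β=42°: printed 1.9912 | uniform 3.1500, cycloidal 1.9912, simple-harmonic 2.4570
β=60°: printed 4.5000 | uniform 4.5000, cycloidal 4.5000, simple-harmonic 4.5000
β=72°: printed 6.2419 | uniform 5.4000, cycloidal 6.2419, simple-harmonic 5.8906
only one law matches every sample → cycloidal

cycloidal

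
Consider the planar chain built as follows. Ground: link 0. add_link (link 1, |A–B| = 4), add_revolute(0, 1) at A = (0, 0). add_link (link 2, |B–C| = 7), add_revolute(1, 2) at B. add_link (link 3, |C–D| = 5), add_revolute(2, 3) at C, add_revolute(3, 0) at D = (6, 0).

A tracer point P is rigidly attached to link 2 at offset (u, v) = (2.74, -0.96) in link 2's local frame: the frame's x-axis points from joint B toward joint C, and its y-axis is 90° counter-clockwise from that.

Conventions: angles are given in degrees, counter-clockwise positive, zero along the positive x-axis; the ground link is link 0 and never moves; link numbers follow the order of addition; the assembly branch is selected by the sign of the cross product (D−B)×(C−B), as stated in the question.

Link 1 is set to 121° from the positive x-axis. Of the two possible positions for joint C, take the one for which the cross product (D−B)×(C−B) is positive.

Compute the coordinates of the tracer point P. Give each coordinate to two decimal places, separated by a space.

A=(0,0), D=(6.00,0)
B = A + 4.00·(cos121°, sin121°) = (-2.0602, 3.4287)
|BD| = 8.7591
circle(B,7.00) ∩ circle(D,5.00): a=5.7496, h=3.9928
  candidates: C₊=(4.7936,4.8523) cross=34.974; C₋=(1.6677,-2.4961) cross=-34.974
  branch + wants cross > 0 → take C=(4.7936,4.8523) (cross=34.974)
ex = (C−B)/|BC| = (0.9791,0.2034); ey = (-0.2034,0.9791)
P = B + 2.74·ex + -0.96·ey = (0.8178,3.0460)

0.82 3.05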